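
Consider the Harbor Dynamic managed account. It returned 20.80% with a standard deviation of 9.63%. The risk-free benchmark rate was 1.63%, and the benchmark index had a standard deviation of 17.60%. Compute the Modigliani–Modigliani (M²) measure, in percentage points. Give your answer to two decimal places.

Sharpe = (Rp − Rf) / σp = (20.80% − 1.63%) / 9.63% = 1.9907
M² = Rf + Sharpe × σm = 1.63% + 1.9907 × 17.60% = 36.6663%

36.67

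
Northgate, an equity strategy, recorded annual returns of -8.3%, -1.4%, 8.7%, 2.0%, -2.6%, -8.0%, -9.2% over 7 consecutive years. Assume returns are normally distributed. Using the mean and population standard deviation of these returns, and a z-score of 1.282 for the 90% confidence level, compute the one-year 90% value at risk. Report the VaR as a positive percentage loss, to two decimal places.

r̄ = (-8.3 − 1.4 + 8.7 + 2 − 2.6 − 8 − 9.2) / 7 = -18.80 / 7 = -2.6857%
Σ(r − r̄)² = (-8.3 − (-2.6857))² + (-1.4 − (-2.6857))² + … = 255.4486
σ = √[255.4486 / 7] = 6.0409%
VaR = −(r̄ − z·σ) = −(-2.6857 − 1.282 × 6.0409) = −(-10.4301) = 10.4301%

10.43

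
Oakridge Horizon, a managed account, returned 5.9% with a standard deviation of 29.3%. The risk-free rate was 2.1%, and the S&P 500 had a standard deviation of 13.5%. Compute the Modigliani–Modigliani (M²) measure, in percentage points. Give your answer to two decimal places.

3.85

Sharpe = (Rp − Rf) / σp = (5.9% − 2.1%) / 29.3% = 0.1297
M² = Rf + Sharpe × σm = 2.1% + 0.1297 × 13.5% = 3.8510%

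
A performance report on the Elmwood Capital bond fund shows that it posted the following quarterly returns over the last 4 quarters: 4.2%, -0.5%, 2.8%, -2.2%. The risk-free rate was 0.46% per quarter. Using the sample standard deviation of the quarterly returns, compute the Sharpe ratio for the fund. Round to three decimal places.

0.209

r̄ = (4.2 − 0.5 + 2.8 − 2.2) / 4 = 1.0750%
Σ(r − r̄)² = (4.2 − 1.0750)² + (-0.5 − 1.0750)² + … = 25.9475
sample σ = √(25.9475 / 3) = √8.6492 = 2.9410%
Sharpe = (r̄ − rf) / σ = (1.0750 − 0.46) / 2.9410 = 0.6150 / 2.9410 = 0.2091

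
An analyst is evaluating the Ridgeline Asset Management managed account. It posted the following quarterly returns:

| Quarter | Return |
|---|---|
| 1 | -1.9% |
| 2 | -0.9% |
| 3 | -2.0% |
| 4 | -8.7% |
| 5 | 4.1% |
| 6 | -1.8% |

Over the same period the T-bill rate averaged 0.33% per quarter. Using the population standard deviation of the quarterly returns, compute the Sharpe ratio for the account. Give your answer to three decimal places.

r̄ = (-1.9 − 0.9 − 2 − 8.7 + 4.1 − 1.8) / 6 = -11.20 / 6 = -1.8667%
Population std dev = √[83.2533 / 6] = 3.7250%
Sharpe = (r̄ − rf) / σ = (-1.8667 − 0.33) / 3.7250 = -2.1967 / 3.7250 = -0.5897

-0.590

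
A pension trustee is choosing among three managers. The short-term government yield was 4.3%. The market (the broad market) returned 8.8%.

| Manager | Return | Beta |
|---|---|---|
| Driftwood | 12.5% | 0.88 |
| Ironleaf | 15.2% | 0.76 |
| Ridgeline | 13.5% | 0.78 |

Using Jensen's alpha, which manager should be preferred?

Ironleaf

Driftwood: α = 12.5% − [4.3% + 0.88 × (8.8% − 4.3%)] = 4.240
Ironleaf: α = 15.2% − [4.3% + 0.76 × (8.8% − 4.3%)] = 7.480
Ridgeline: α = 13.5% − [4.3% + 0.78 × (8.8% − 4.3%)] = 5.690
Highest: Ironleaf (7.480).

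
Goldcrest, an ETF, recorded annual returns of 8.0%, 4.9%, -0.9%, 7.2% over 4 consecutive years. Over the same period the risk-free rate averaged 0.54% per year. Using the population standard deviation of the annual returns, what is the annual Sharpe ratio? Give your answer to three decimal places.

Mean return r̄ = 19.20 / 4 = 4.8000%
Σ(r − r̄)² = 48.5000; population σ = √(48.5000/4) = 3.4821%
Sharpe = (r̄ − rf) / σ = (4.8000 − 0.54) / 3.4821 = 4.2600 / 3.4821 = 1.2234

1.223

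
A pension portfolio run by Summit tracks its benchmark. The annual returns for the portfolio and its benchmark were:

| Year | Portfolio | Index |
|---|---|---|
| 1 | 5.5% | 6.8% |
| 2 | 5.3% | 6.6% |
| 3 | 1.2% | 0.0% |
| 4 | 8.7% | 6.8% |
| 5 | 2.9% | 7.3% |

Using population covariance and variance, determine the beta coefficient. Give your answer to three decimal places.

r̄p = 4.7200%,  r̄m = 5.5000%
Cov = Σ(rp − r̄p)(rm − r̄m) / 5 = 4.5820
Var(rm) = Σ(rm − r̄m)² / 5 = 7.6160
β = Cov / Var = 4.5820 / 7.6160 = 0.6016

0.602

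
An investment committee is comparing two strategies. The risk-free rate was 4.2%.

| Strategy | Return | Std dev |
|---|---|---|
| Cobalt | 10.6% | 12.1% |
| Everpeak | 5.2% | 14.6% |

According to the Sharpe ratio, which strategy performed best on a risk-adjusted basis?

Cobalt

Cobalt: Sharpe ratio = (10.6% − 4.2%) / 12.1% = 0.529
Everpeak: Sharpe ratio = (5.2% − 4.2%) / 14.6% = 0.068
Highest: Cobalt (0.529).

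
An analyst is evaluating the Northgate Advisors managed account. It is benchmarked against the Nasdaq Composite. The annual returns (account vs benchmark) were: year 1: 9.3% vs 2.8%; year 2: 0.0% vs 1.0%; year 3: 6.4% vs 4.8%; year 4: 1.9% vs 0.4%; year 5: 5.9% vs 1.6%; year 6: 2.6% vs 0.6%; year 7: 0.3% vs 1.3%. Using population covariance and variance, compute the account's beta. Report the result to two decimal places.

1.52

r̄p = 3.7714%,  r̄m = 1.7857%
Cov = Σ(rp − r̄p)(rm − r̄m) / 7 = 3.1096
Var(rm) = Σ(rm − r̄m)² / 7 = 2.0469
β = Cov / Var = 3.1096 / 2.0469 = 1.5192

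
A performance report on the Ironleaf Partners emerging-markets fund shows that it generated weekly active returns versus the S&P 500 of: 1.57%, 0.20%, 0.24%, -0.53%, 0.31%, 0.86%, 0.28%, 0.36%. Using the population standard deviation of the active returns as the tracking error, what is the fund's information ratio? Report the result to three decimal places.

0.731

Mean return r̄ = 3.290 / 8 = 0.4113%
Σ(r − r̄)² = (1.57 − 0.4113)² + (0.2 − 0.4113)² + (0.24 − 0.4113)² + … = 2.5341
σ = √[2.5341 / 8] = 0.5628%
IR = r̄ / tracking error = 0.4113 / 0.5628 = 0.7308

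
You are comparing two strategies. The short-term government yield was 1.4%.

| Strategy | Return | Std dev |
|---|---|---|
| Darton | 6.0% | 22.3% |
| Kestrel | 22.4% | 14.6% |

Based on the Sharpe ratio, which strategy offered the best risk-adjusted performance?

Kestrel

Darton: Sharpe ratio = (6.0% − 1.4%) / 22.3% = 0.206
Kestrel: Sharpe ratio = (22.4% − 1.4%) / 14.6% = 1.438
Highest: Kestrel (1.438).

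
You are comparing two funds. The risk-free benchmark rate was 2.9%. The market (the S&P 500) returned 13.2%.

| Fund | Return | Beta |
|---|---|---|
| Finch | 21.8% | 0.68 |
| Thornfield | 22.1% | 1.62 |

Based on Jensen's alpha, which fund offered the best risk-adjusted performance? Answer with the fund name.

Finch: α = 21.8% − [2.9% + 0.68 × (13.2% − 2.9%)] = 11.896
Thornfield: α = 22.1% − [2.9% + 1.62 × (13.2% − 2.9%)] = 2.514
Highest: Finch (11.896).

Finch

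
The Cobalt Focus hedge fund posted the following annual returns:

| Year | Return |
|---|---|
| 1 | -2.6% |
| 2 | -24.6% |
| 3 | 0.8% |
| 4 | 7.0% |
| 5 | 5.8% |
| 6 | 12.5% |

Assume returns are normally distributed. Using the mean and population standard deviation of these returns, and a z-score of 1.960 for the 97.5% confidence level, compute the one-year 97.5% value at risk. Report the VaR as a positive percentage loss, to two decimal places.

r̄ = (-2.6 − 24.6 + 0.8 + 7 + 5.8 + 12.5) / 6 = -0.1833%
Σ(r − r̄)² = (-2.6 − (-0.1833))² + (-24.6 − (-0.1833))² + … = 851.2483
population σ = √(851.2483 / 6) = √141.8747 = 11.9111%
VaR = −(r̄ − z·σ) = −(-0.1833 − 1.960 × 11.9111) = −(-23.5291) = 23.5291%

23.53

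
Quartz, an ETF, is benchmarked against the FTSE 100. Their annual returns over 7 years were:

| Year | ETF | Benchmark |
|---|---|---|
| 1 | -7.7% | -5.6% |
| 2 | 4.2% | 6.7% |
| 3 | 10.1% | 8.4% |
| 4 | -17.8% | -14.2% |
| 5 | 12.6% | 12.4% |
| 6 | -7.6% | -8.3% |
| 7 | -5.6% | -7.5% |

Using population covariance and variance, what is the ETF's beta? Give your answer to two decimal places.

1.06

r̄p = -1.6857%,  r̄m = -1.1571%
Cov = Σ(rp − r̄p)(rm − r̄m) / 7 = 93.7894
Var(rm) = Σ(rm − r̄m)² / 7 = 88.2824
β = Cov / Var = 93.7894 / 88.2824 = 1.0624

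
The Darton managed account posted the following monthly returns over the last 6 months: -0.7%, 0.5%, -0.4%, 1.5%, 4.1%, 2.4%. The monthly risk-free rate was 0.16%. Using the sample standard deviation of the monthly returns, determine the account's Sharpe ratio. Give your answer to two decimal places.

Mean return μ = 7.40 / 6 = 1.2333%
Σ(r − μ)² = (-0.7 − 1.2333)² + (0.5 − 1.2333)² + (-0.4 − 1.2333)² + … = 16.5933
sample σ = √(16.5933 / 5) = √3.3187 = 1.8217%
Sharpe = (μ − rf) / σ = (1.2333 − 0.16) / 1.8217 = 1.0733 / 1.8217 = 0.5892

0.59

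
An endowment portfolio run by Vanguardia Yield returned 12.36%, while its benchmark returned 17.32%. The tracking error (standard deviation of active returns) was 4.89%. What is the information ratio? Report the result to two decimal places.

IR = (Rp − Rb) / TE = (12.36% − 17.32%) / 4.89% = -4.96% / 4.89% = -1.0143

-1.01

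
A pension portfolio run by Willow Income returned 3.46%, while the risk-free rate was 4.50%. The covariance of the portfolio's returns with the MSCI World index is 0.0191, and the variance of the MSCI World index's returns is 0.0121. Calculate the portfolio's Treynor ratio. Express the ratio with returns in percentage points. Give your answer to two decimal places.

-0.66

β = Cov / Var = 0.0191 / 0.0121 = 1.5785
Treynor = (Rp − Rf) / β = (3.46% − 4.50%) / 1.5785 = -1.04 / 1.5785 = -0.6589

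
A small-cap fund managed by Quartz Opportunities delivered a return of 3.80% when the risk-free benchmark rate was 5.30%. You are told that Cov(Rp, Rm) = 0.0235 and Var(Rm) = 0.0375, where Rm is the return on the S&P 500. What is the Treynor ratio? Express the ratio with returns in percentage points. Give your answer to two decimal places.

-2.39

β = Cov / Var = 0.0235 / 0.0375 = 0.6267
Treynor = (Rp − Rf) / β = (3.80% − 5.30%) / 0.6267 = -1.50 / 0.6267 = -2.3935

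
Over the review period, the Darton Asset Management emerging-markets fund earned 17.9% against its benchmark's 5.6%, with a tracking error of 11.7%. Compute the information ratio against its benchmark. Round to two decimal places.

IR = (Rp − Rb) / TE = (17.9% − 5.6%) / 11.7% = 12.30% / 11.7% = 1.0513

1.05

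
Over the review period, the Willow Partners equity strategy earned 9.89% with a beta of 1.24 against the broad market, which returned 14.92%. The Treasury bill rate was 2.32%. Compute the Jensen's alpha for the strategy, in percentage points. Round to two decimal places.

-8.05

CAPM expected return = Rf + β(Rm − Rf) = 2.32% + 1.24 × (14.92% − 2.32%) = 2.32 + 1.24 × 12.60 = 17.9440%
Jensen's α = Rp − E[R] = 9.89% − 17.9440% = -8.0540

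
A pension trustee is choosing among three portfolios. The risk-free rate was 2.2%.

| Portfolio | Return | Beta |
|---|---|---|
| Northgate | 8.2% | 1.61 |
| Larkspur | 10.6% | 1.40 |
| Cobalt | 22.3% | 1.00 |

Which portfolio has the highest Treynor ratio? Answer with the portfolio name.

Cobalt

Northgate: Treynor = (8.2% − 2.2%) / 1.61 = 3.727
Larkspur: Treynor = (10.6% − 2.2%) / 1.40 = 6.000
Cobalt: Treynor = (22.3% − 2.2%) / 1.00 = 20.100
Highest: Cobalt (20.100).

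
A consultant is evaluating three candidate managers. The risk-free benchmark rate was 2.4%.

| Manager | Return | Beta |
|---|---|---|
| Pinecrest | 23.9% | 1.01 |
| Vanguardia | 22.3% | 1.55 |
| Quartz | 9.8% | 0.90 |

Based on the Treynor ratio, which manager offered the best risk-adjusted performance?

Pinecrest: Treynor = (23.9% − 2.4%) / 1.01 = 21.287
Vanguardia: Treynor = (22.3% − 2.4%) / 1.55 = 12.839
Quartz: Treynor = (9.8% − 2.4%) / 0.90 = 8.222
Highest: Pinecrest (21.287).

Pinecrest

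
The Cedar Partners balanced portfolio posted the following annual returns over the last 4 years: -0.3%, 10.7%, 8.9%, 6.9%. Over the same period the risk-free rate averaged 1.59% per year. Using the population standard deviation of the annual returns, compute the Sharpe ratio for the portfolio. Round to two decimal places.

Mean return r̄ = 26.20 / 4 = 6.5500%
Population σ = √[Σ(r − r̄)² / 4] = √[69.7900 / 4] = √17.4475 = 4.1770%
Sharpe = (r̄ − rf) / σ = (6.5500 − 1.59) / 4.1770 = 4.9600 / 4.1770 = 1.1875

1.19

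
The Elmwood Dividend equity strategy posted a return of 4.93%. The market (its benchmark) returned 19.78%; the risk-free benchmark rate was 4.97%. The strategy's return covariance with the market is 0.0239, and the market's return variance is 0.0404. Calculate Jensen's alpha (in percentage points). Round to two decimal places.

β = Cov / Var = 0.0239 / 0.0404 = 0.5916
E[R] = Rf + β(Rm − Rf) = 4.97% + 0.5916 × (19.78% − 4.97%) = 13.7316%
α = Rp − E[R] = 4.93% − 13.7316% = -8.8016

-8.80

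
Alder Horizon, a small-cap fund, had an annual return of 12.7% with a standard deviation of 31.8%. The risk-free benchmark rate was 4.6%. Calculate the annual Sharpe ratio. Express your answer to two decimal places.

Sharpe = (Rp − Rf) / σp = (12.7% − 4.6%) / 31.8% = 8.10% / 31.8% = 0.2547

0.25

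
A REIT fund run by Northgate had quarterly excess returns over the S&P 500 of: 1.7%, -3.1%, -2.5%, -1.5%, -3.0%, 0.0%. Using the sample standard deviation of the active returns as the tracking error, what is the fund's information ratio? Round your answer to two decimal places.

Mean return r̄ = -8.40 / 6 = -1.4000%
Σ(r − r̄)² = 18.2400; sample σ = √(18.2400/5) = 1.9100%
IR = r̄ / tracking error = -1.4000 / 1.9100 = -0.7330

-0.73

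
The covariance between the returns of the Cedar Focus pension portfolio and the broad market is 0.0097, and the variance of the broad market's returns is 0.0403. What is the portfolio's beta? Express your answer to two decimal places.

β = Cov(Rp, Rm) / Var(Rm) = 0.0097 / 0.0403 = 0.2407

0.24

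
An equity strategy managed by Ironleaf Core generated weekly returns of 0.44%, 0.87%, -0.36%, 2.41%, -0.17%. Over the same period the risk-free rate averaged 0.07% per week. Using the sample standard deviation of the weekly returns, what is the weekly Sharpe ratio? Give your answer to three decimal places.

r̄ = (0.44 + 0.87 − 0.36 + 2.41 − 0.17) / 5 = 3.190 / 5 = 0.6380%
Sample std dev = √[4.8819 / 4] = 1.1048%
Sharpe = (r̄ − rf) / σ = (0.6380 − 0.07) / 1.1048 = 0.5680 / 1.1048 = 0.5141

0.514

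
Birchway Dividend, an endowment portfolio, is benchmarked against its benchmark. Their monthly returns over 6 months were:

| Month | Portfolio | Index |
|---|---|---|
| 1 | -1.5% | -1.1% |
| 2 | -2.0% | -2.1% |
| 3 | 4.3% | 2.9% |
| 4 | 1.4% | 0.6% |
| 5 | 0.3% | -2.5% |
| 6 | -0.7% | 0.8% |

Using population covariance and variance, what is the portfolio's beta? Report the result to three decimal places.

r̄p = 0.3000%,  r̄m = -0.2333%
Cov = Σ(rp − r̄p)(rm − r̄m) / 6 = 3.0450
Var(rm) = Σ(rm − r̄m)² / 6 = 3.4922
β = Cov / Var = 3.0450 / 3.4922 = 0.8719

0.872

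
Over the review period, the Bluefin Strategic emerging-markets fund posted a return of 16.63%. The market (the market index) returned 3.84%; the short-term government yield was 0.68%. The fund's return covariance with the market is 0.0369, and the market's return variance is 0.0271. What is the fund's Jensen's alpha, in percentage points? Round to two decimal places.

11.65

β = Cov / Var = 0.0369 / 0.0271 = 1.3616
E[R] = Rf + β(Rm − Rf) = 0.68% + 1.3616 × (3.84% − 0.68%) = 4.9827%
α = Rp − E[R] = 16.63% − 4.9827% = 11.6473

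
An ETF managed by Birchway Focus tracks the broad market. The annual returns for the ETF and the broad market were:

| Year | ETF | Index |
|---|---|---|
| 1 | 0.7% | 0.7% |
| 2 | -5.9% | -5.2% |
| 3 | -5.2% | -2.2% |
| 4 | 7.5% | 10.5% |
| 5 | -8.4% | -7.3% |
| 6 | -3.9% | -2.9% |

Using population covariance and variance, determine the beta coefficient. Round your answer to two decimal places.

0.90

r̄p = -2.5333%,  r̄m = -1.0667%
Cov = Σ(rp − r̄p)(rm − r̄m) / 6 = 29.6294
Var(rm) = Σ(rm − r̄m)² / 6 = 32.9156
β = Cov / Var = 29.6294 / 32.9156 = 0.9002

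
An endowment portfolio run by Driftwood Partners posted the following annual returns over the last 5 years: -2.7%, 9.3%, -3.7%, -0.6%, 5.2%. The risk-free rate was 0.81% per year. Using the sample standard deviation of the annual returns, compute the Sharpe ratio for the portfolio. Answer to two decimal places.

0.12

μ = (-2.7 + 9.3 − 3.7 − 0.6 + 5.2) / 5 = 1.5000%
Σ(r − μ)² = (-2.7 − 1.5000)² + (9.3 − 1.5000)² + … = 123.6200
sample σ = √(123.6200 / 4) = √30.9050 = 5.5592%
Sharpe = (μ − rf) / σ = (1.5000 − 0.81) / 5.5592 = 0.6900 / 5.5592 = 0.1241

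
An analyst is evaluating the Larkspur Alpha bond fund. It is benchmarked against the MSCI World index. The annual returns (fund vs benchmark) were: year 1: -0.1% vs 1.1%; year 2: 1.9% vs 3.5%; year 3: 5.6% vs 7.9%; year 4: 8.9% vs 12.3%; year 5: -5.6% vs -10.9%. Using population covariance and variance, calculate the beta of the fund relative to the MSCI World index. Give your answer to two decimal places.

r̄p = 2.1400%,  r̄m = 2.7800%
Cov = Σ(rp − r̄p)(rm − r̄m) / 5 = 38.3088
Var(rm) = Σ(rm − r̄m)² / 5 = 61.4656
β = Cov / Var = 38.3088 / 61.4656 = 0.6233

0.62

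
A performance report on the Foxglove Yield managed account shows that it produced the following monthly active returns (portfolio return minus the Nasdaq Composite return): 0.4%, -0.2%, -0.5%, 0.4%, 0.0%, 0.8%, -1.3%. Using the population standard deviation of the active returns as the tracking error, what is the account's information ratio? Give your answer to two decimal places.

Mean return μ = -0.40 / 7 = -0.0571%
Population σ = √[Σ(r − μ)² / 7] = √[2.9171 / 7] = √0.4167 = 0.6455%
IR = μ / tracking error = -0.0571 / 0.6455 = -0.0885

-0.09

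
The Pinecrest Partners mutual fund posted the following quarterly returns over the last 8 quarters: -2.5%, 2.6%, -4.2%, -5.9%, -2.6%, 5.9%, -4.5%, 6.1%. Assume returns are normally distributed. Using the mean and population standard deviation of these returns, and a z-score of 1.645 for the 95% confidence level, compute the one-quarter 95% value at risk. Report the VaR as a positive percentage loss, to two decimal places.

8.02

r̄ = (-2.5 + 2.6 − 4.2 − 5.9 − 2.6 + 5.9 − 4.5 + 6.1) / 8 = -5.10 / 8 = -0.6375%
Population std dev = √[161.2388 / 8] = 4.4894%
VaR = −(r̄ − z·σ) = −(-0.6375 − 1.645 × 4.4894) = −(-8.0226) = 8.0226%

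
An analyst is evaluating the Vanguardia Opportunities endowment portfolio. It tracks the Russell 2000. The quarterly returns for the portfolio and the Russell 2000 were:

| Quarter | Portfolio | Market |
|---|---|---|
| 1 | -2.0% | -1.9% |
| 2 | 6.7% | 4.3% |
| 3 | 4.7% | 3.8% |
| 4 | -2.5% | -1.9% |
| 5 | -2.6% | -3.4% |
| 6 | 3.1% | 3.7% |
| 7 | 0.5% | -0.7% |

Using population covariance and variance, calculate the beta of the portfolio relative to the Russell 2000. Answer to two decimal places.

r̄p = 1.1286%,  r̄m = 0.5571%
Cov = Σ(rp − r̄p)(rm − r̄m) / 7 = 10.1112
Var(rm) = Σ(rm − r̄m)² / 7 = 9.1024
β = Cov / Var = 10.1112 / 9.1024 = 1.1108

1.11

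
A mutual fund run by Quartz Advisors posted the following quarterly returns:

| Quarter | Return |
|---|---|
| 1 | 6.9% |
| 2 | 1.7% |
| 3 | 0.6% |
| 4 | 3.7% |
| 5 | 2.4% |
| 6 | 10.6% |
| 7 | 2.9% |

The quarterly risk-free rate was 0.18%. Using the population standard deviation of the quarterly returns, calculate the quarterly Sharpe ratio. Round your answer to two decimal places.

r̄ = (6.9 + 1.7 + 0.6 + 3.7 + 2.4 + 10.6 + 2.9) / 7 = 4.1143%
Population std dev = √[72.5886 / 7] = 3.2202%
Sharpe = (r̄ − rf) / σ = (4.1143 − 0.18) / 3.2202 = 3.9343 / 3.2202 = 1.2218

1.22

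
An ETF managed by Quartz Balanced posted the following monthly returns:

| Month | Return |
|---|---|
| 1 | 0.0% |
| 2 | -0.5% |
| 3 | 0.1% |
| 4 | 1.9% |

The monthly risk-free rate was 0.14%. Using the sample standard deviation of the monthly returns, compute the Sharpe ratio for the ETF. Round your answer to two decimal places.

Mean return r̄ = 1.50 / 4 = 0.3750%
Sample σ = √[Σ(r − r̄)² / 3] = √[3.3075 / 3] = √1.1025 = 1.0500%
Sharpe = (r̄ − rf) / σ = (0.3750 − 0.14) / 1.0500 = 0.2350 / 1.0500 = 0.2238

0.22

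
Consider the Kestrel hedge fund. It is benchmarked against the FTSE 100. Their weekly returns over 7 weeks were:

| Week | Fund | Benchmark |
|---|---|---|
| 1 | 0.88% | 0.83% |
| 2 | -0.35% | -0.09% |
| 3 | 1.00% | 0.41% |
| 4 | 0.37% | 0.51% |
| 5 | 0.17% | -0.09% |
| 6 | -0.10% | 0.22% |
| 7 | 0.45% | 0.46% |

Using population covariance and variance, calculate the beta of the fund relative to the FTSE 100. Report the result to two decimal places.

1.12

r̄p = 0.3457%,  r̄m = 0.3214%
Cov = Σ(rp − r̄p)(rm − r̄m) / 7 = 0.1075
Var(rm) = Σ(rm − r̄m)² / 7 = 0.0957
β = Cov / Var = 0.1075 / 0.0957 = 1.1233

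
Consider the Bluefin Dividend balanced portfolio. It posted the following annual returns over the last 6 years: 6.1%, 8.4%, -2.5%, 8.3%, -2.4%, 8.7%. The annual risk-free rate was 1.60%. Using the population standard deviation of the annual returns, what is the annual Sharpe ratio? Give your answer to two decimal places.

r̄ = (6.1 + 8.4 − 2.5 + 8.3 − 2.4 + 8.7) / 6 = 26.60 / 6 = 4.4333%
Population std dev = √[146.4333 / 6] = 4.9402%
Sharpe = (r̄ − rf) / σ = (4.4333 − 1.6) / 4.9402 = 2.8333 / 4.9402 = 0.5735

0.57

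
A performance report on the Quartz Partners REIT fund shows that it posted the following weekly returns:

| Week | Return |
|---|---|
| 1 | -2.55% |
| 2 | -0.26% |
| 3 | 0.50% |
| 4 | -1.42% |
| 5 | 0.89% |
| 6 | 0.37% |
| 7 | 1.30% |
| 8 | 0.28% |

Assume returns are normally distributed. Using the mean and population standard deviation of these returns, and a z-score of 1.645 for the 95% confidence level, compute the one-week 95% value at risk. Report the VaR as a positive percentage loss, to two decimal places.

2.08

r̄ = (-2.55 − 0.26 + 0.5 − 1.42 + 0.89 + 0.37 + 1.3 + 0.28) / 8 = -0.1113%
Σ(r − r̄)² = 11.4349; population σ = √(11.4349/8) = 1.1956%
VaR = −(r̄ − z·σ) = −(-0.1113 − 1.645 × 1.1956) = −(-2.0781) = 2.0781%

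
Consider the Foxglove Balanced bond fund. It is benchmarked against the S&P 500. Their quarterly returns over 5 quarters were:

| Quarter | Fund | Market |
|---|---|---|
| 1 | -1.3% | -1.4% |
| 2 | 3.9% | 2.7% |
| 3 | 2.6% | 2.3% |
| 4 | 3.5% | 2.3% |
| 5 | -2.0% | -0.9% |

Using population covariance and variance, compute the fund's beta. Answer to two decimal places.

1.37

r̄p = 1.3400%,  r̄m = 1.0000%
Cov = Σ(rp − r̄p)(rm − r̄m) / 5 = 4.2960
Var(rm) = Σ(rm − r̄m)² / 5 = 3.1280
β = Cov / Var = 4.2960 / 3.1280 = 1.3734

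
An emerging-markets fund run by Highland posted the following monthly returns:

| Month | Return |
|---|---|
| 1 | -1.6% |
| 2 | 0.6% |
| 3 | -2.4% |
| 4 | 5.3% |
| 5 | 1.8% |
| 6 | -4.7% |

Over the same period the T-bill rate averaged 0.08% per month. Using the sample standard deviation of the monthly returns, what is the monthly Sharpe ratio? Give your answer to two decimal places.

Mean return r̄ = -1.00 / 6 = -0.1667%
Σ(r − r̄)² = (-1.6 − (-0.1667))² + (0.6 − (-0.1667))² + (-2.4 − (-0.1667))² + … = 61.9333
σ = √[61.9333 / 5] = 3.5195%
Sharpe = (r̄ − rf) / σ = (-0.1667 − 0.08) / 3.5195 = -0.2467 / 3.5195 = -0.0701

-0.07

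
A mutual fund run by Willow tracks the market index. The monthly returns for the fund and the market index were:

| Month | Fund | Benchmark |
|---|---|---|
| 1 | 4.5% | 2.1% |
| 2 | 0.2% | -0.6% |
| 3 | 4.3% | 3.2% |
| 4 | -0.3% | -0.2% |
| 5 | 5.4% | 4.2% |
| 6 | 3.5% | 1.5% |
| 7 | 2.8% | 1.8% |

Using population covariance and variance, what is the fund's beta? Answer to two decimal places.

1.20

r̄p = 2.9143%,  r̄m = 1.7143%
Cov = Σ(rp − r̄p)(rm − r̄m) / 7 = 3.0212
Var(rm) = Σ(rm − r̄m)² / 7 = 2.5155
β = Cov / Var = 3.0212 / 2.5155 = 1.2010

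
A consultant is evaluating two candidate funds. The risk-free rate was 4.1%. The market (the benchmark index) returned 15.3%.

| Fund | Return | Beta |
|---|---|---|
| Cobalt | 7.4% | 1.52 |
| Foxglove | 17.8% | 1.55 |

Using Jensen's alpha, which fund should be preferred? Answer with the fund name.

Foxglove

Cobalt: α = 7.4% − [4.1% + 1.52 × (15.3% − 4.1%)] = -13.724
Foxglove: α = 17.8% − [4.1% + 1.55 × (15.3% − 4.1%)] = -3.660
Highest: Foxglove (-3.660).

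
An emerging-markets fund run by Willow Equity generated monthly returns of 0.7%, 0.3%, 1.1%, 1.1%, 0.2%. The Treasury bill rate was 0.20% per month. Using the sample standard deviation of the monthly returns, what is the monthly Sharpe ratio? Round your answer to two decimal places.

1.13

r̄ = (0.7 + 0.3 + 1.1 + 1.1 + 0.2) / 5 = 3.40 / 5 = 0.6800%
Σ(r − r̄)² = 0.7280; sample σ = √(0.7280/4) = 0.4266%
Sharpe = (r̄ − rf) / σ = (0.6800 − 0.2) / 0.4266 = 0.4800 / 0.4266 = 1.1252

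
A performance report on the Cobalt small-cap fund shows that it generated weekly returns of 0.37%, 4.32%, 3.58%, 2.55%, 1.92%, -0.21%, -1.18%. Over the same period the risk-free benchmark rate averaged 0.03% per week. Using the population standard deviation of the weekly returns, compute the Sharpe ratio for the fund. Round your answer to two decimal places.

0.84

μ = (0.37 + 4.32 + 3.58 + 2.55 + 1.92 − 0.21 − 1.18) / 7 = 1.6214%
Population std dev = √[24.8379 / 7] = 1.8837%
Sharpe = (μ − rf) / σ = (1.6214 − 0.03) / 1.8837 = 1.5914 / 1.8837 = 0.8448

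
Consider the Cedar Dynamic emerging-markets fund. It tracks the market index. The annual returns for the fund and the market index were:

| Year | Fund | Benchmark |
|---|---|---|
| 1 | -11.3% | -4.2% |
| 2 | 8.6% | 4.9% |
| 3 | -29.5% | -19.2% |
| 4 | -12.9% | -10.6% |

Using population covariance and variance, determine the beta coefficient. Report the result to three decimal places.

r̄p = -11.2750%,  r̄m = -7.2750%
Cov = Σ(rp − r̄p)(rm − r̄m) / 4 = 116.1594
Var(rm) = Σ(rm − r̄m)² / 4 = 77.7369
β = Cov / Var = 116.1594 / 77.7369 = 1.4943

1.494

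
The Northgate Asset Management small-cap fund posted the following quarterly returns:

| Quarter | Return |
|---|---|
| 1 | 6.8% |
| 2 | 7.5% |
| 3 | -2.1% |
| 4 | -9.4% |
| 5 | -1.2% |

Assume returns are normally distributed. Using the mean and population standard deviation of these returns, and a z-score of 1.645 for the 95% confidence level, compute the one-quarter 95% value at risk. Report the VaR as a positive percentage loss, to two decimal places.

Mean return μ = 1.60 / 5 = 0.3200%
Σ(r − μ)² = (6.8 − 0.3200)² + (7.5 − 0.3200)² + … = 196.1880
population σ = √(196.1880 / 5) = √39.2376 = 6.2640%
VaR = −(μ − z·σ) = −(0.3200 − 1.645 × 6.2640) = −(-9.9843) = 9.9843%

9.98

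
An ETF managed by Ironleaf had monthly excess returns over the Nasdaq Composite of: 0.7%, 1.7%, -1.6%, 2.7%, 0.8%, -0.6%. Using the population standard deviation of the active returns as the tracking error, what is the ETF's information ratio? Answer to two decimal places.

0.44

r̄ = (0.7 + 1.7 − 1.6 + 2.7 + 0.8 − 0.6) / 6 = 0.6167%
Population std dev = √[11.9483 / 6] = 1.4112%
IR = r̄ / tracking error = 0.6167 / 1.4112 = 0.4370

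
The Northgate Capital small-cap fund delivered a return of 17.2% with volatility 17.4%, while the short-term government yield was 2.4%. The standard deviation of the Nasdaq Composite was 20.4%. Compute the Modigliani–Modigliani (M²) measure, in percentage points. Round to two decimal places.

Sharpe = (Rp − Rf) / σp = (17.2% − 2.4%) / 17.4% = 0.8506
M² = Rf + Sharpe × σm = 2.4% + 0.8506 × 20.4% = 19.7522%

19.75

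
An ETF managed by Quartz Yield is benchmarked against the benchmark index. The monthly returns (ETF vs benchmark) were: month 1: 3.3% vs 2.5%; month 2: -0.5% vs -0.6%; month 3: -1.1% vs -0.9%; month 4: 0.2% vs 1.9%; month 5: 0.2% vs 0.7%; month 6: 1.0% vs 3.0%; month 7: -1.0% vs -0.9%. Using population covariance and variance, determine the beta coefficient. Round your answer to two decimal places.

r̄p = 0.3000%,  r̄m = 0.8143%
Cov = Σ(rp − r̄p)(rm − r̄m) / 7 = 1.7500
Var(rm) = Σ(rm − r̄m)² / 7 = 2.3841
β = Cov / Var = 1.7500 / 2.3841 = 0.7340

0.73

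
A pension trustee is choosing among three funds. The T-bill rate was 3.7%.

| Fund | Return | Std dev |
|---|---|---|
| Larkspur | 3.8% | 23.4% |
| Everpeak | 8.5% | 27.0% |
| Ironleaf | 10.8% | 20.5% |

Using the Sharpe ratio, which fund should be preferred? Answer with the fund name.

Ironleaf

Larkspur: Sharpe ratio = (3.8% − 3.7%) / 23.4% = 0.004
Everpeak: Sharpe ratio = (8.5% − 3.7%) / 27.0% = 0.178
Ironleaf: Sharpe ratio = (10.8% − 3.7%) / 20.5% = 0.346
Highest: Ironleaf (0.346).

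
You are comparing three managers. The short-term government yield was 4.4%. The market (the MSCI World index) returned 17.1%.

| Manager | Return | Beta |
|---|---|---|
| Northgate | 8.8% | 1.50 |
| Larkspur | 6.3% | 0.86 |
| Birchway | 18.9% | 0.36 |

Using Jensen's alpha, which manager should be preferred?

Northgate: α = 8.8% − [4.4% + 1.50 × (17.1% − 4.4%)] = -14.650
Larkspur: α = 6.3% − [4.4% + 0.86 × (17.1% − 4.4%)] = -9.022
Birchway: α = 18.9% − [4.4% + 0.36 × (17.1% − 4.4%)] = 9.928
Highest: Birchway (9.928).

Birchway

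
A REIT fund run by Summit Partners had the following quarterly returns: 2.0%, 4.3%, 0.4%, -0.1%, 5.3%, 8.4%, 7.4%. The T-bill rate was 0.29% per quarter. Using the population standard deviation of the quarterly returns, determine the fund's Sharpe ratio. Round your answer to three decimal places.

1.190

r̄ = (2 + 4.3 + 0.4 − 0.1 + 5.3 + 8.4 + 7.4) / 7 = 27.70 / 7 = 3.9571%
Σ(r − r̄)² = (2 − 3.9571)² + (4.3 − 3.9571)² + … = 66.4571
σ = √[66.4571 / 7] = 3.0812%
Sharpe = (r̄ − rf) / σ = (3.9571 − 0.29) / 3.0812 = 3.6671 / 3.0812 = 1.1902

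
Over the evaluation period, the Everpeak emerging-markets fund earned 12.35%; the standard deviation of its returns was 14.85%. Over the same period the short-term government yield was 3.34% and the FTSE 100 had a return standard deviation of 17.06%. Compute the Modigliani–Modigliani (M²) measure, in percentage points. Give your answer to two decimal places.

Sharpe = (Rp − Rf) / σp = (12.35% − 3.34%) / 14.85% = 0.6067
M² = Rf + Sharpe × σm = 3.34% + 0.6067 × 17.06% = 13.6903%

13.69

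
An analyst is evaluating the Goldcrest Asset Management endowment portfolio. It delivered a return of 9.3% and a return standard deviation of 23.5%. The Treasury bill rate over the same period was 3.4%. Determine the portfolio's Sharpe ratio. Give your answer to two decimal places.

0.25

Sharpe = (Rp − Rf) / σp = (9.3% − 3.4%) / 23.5% = 5.90% / 23.5% = 0.2511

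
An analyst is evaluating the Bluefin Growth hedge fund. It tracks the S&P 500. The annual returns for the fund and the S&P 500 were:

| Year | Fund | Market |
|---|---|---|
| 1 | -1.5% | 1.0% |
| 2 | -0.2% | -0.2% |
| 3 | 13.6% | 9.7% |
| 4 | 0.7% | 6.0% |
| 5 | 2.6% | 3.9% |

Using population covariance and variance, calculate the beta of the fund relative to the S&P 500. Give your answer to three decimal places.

r̄p = 3.0400%,  r̄m = 4.0800%
Cov = Σ(rp − r̄p)(rm − r̄m) / 5 = 16.5568
Var(rm) = Σ(rm − r̄m)² / 5 = 12.6216
β = Cov / Var = 16.5568 / 12.6216 = 1.3118

1.312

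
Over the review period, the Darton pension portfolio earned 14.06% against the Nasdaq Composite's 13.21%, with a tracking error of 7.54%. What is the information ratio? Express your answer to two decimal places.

0.11

IR = (Rp − Rb) / TE = (14.06% − 13.21%) / 7.54% = 0.85% / 7.54% = 0.1127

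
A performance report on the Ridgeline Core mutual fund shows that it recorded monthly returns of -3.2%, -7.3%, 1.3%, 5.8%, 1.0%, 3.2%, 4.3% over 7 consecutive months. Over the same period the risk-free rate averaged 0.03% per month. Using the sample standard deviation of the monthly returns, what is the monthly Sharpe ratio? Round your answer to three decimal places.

μ = (-3.2 − 7.3 + 1.3 + 5.8 + 1 + 3.2 + 4.3) / 7 = 5.10 / 7 = 0.7286%
Sample σ = √[Σ(r − μ)² / 6] = √[124.8743 / 6] = √20.8124 = 4.5621%
Sharpe = (μ − rf) / σ = (0.7286 − 0.03) / 4.5621 = 0.6986 / 4.5621 = 0.1531

0.153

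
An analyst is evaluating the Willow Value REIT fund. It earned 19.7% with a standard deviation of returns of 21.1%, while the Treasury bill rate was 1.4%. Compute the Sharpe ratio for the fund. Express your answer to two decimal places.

0.87

Sharpe = (Rp − Rf) / σp = (19.7% − 1.4%) / 21.1% = 18.30% / 21.1% = 0.8673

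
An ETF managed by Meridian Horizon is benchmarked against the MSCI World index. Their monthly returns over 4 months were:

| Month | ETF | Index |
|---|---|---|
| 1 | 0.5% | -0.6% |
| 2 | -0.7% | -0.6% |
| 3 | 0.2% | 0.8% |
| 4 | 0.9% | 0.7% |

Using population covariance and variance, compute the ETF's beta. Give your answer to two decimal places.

r̄p = 0.2250%,  r̄m = 0.0750%
Cov = Σ(rp − r̄p)(rm − r̄m) / 4 = 0.2106
Var(rm) = Σ(rm − r̄m)² / 4 = 0.4569
β = Cov / Var = 0.2106 / 0.4569 = 0.4609

0.46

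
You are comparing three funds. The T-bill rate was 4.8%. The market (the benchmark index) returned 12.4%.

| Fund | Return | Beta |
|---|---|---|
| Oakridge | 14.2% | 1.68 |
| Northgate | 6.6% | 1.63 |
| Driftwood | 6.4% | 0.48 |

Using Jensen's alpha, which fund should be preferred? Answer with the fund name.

Driftwood

Oakridge: α = 14.2% − [4.8% + 1.68 × (12.4% − 4.8%)] = -3.368
Northgate: α = 6.6% − [4.8% + 1.63 × (12.4% − 4.8%)] = -10.588
Driftwood: α = 6.4% − [4.8% + 0.48 × (12.4% − 4.8%)] = -2.048
Highest: Driftwood (-2.048).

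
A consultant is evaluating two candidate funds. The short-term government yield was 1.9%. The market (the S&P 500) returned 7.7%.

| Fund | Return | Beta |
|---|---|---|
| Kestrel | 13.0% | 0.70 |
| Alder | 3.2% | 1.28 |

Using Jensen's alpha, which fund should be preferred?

Kestrel: α = 13.0% − [1.9% + 0.70 × (7.7% − 1.9%)] = 7.040
Alder: α = 3.2% − [1.9% + 1.28 × (7.7% − 1.9%)] = -6.124
Highest: Kestrel (7.040).

Kestrel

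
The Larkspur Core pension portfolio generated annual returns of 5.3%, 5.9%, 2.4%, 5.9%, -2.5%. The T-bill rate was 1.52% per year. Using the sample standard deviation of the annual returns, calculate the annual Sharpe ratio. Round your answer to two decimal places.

Mean return μ = 17.00 / 5 = 3.4000%
Sample σ = √[Σ(r − μ)² / 4] = √[51.9200 / 4] = √12.9800 = 3.6028%
Sharpe = (μ − rf) / σ = (3.4000 − 1.52) / 3.6028 = 1.8800 / 3.6028 = 0.5218

0.52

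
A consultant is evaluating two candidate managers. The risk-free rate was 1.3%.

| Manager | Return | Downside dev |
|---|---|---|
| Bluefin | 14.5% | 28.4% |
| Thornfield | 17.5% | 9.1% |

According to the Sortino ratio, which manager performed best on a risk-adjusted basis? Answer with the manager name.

Thornfield

Bluefin: Sortino ratio = (14.5% − 1.3%) / 28.4% = 0.465
Thornfield: Sortino ratio = (17.5% − 1.3%) / 9.1% = 1.780
Highest: Thornfield (1.780).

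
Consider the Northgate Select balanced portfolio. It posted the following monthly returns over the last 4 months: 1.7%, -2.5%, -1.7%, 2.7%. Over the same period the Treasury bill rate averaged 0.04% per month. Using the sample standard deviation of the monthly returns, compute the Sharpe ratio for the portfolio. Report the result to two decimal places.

Mean return r̄ = 0.20 / 4 = 0.0500%
Σ(r − r̄)² = 19.3100; sample σ = √(19.3100/3) = 2.5371%
Sharpe = (r̄ − rf) / σ = (0.0500 − 0.04) / 2.5371 = 0.0100 / 2.5371 = 0.0039

0.00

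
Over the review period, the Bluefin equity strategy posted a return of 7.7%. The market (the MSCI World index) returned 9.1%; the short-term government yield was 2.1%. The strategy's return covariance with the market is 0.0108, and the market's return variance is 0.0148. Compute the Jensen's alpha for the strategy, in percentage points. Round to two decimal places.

β = Cov / Var = 0.0108 / 0.0148 = 0.7297
E[R] = Rf + β(Rm − Rf) = 2.1% + 0.7297 × (9.1% − 2.1%) = 7.2079%
α = Rp − E[R] = 7.7% − 7.2079% = 0.4921

0.49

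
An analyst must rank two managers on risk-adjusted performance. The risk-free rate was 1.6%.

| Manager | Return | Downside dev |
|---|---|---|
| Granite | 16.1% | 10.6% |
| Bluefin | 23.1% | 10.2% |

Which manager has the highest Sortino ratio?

Granite: Sortino ratio = (16.1% − 1.6%) / 10.6% = 1.368
Bluefin: Sortino ratio = (23.1% − 1.6%) / 10.2% = 2.108
Highest: Bluefin (2.108).

Bluefin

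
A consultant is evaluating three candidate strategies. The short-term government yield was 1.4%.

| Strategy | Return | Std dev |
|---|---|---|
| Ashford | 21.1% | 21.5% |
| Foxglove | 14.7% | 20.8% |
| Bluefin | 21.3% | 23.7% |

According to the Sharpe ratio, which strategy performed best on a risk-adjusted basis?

Ashford

Ashford: Sharpe ratio = (21.1% − 1.4%) / 21.5% = 0.916
Foxglove: Sharpe ratio = (14.7% − 1.4%) / 20.8% = 0.639
Bluefin: Sharpe ratio = (21.3% − 1.4%) / 23.7% = 0.840
Highest: Ashford (0.916).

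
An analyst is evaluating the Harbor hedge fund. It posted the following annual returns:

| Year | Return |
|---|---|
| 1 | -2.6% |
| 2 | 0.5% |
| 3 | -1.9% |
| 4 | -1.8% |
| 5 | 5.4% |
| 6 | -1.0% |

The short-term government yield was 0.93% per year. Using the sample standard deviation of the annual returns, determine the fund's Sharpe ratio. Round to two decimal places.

-0.39

Mean return r̄ = -1.40 / 6 = -0.2333%
Σ(r − r̄)² = 43.6933; sample σ = √(43.6933/5) = 2.9561%
Sharpe = (r̄ − rf) / σ = (-0.2333 − 0.93) / 2.9561 = -1.1633 / 2.9561 = -0.3935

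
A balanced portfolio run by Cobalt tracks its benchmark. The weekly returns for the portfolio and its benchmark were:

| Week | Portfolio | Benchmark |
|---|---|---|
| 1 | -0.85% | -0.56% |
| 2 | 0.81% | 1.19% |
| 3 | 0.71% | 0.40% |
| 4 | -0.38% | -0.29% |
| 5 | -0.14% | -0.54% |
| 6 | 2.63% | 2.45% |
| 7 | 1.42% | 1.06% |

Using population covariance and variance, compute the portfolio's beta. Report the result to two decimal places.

r̄p = 0.6000%,  r̄m = 0.5300%
Cov = Σ(rp − r̄p)(rm − r̄m) / 7 = 1.0903
Var(rm) = Σ(rm − r̄m)² / 7 = 1.0607
β = Cov / Var = 1.0903 / 1.0607 = 1.0279

1.03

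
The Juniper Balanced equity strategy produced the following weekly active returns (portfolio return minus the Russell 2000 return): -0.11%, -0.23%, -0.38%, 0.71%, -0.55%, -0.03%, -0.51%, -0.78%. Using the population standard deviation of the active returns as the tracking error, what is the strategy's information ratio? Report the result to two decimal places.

-0.55

μ = (-0.11 − 0.23 − 0.38 + 0.71 − 0.55 − 0.03 − 0.51 − 0.78) / 8 = -0.2350%
Σ(r − μ)² = (-0.11 − (-0.2350))² + (-0.23 − (-0.2350))² + … = 1.4436
population σ = √(1.4436 / 8) = √0.1805 = 0.4249%
IR = μ / tracking error = -0.2350 / 0.4249 = -0.5531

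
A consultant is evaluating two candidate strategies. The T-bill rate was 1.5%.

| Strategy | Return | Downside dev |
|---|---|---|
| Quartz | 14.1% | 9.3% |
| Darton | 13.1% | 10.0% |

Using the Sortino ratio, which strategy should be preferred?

Quartz: Sortino ratio = (14.1% − 1.5%) / 9.3% = 1.355
Darton: Sortino ratio = (13.1% − 1.5%) / 10.0% = 1.160
Highest: Quartz (1.355).

Quartz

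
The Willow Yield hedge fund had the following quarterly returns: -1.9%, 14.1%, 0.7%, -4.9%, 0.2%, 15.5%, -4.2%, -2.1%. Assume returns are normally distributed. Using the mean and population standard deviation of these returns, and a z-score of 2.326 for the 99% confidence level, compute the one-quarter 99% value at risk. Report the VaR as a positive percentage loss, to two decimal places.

Mean return r̄ = 17.40 / 8 = 2.1750%
Σ(r − r̄)² = (-1.9 − 2.1750)² + (14.1 − 2.1750)² + … = 451.4150
population σ = √(451.4150 / 8) = √56.4269 = 7.5118%
VaR = −(r̄ − z·σ) = −(2.1750 − 2.326 × 7.5118) = −(-15.2974) = 15.2974%

15.30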